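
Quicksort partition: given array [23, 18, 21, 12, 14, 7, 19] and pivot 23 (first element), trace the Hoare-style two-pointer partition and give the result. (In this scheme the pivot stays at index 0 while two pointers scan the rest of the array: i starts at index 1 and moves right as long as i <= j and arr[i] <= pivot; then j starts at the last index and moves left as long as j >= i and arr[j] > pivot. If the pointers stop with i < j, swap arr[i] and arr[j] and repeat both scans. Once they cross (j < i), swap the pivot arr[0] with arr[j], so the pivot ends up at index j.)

Hoare-style two-pointer partition with pivot = 23:

Initial array: [23, 18, 21, 12, 14, 7, 19]

Pointers start at i = 1, j = 6.
i ends at 7, j ends at 6: the pointers have crossed (j < i), so scanning stops.

Swap pivot arr[0] with arr[6] to place pivot at position 6: [19, 18, 21, 12, 14, 7, 23]
Pivot position: 6

After partitioning with pivot 23, the array becomes [19, 18, 21, 12, 14, 7, 23]. The pivot is placed at index 6. All elements to the left of the pivot are <= 23, and all elements to the right are > 23.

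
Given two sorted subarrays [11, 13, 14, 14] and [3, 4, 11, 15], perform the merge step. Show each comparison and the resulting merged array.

Merging process:

Compare 11 vs 3: take 3 from right. Merged: [3]
Compare 11 vs 4: take 4 from right. Merged: [3, 4]
Compare 11 vs 11: take 11 from left. Merged: [3, 4, 11]
Compare 13 vs 11: take 11 from right. Merged: [3, 4, 11, 11]
Compare 13 vs 15: take 13 from left. Merged: [3, 4, 11, 11, 13]
Compare 14 vs 15: take 14 from left. Merged: [3, 4, 11, 11, 13, 14]
Compare 14 vs 15: take 14 from left. Merged: [3, 4, 11, 11, 13, 14, 14]
Append remaining from right: [15]. Merged: [3, 4, 11, 11, 13, 14, 14, 15]

Final merged array: [3, 4, 11, 11, 13, 14, 14, 15]
Total comparisons: 7

The merged array is [3, 4, 11, 11, 13, 14, 14, 15], requiring 7 comparisons. The merge step runs in O(n) time where n is the total number of elements.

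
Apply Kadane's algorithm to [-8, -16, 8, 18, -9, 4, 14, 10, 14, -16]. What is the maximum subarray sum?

Using Kadane's algorithm on [-8, -16, 8, 18, -9, 4, 14, 10, 14, -16]:

Scanning through the array:
Position 1 (value -16): max_ending_here = -16, max_so_far = -8
Position 2 (value 8): max_ending_here = 8, max_so_far = 8
Position 3 (value 18): max_ending_here = 26, max_so_far = 26
Position 4 (value -9): max_ending_here = 17, max_so_far = 26
Position 5 (value 4): max_ending_here = 21, max_so_far = 26
Position 6 (value 14): max_ending_here = 35, max_so_far = 35
Position 7 (value 10): max_ending_here = 45, max_so_far = 45
Position 8 (value 14): max_ending_here = 59, max_so_far = 59
Position 9 (value -16): max_ending_here = 43, max_so_far = 59

Maximum subarray: [8, 18, -9, 4, 14, 10, 14]
Maximum sum: 59

The maximum subarray is [8, 18, -9, 4, 14, 10, 14] with sum 59. This subarray runs from index 2 to index 8.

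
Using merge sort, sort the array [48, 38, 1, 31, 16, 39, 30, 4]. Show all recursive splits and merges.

Merge sort trace:

Split: [48, 38, 1, 31, 16, 39, 30, 4] -> [48, 38, 1, 31] and [16, 39, 30, 4]
  Split: [48, 38, 1, 31] -> [48, 38] and [1, 31]
    Split: [48, 38] -> [48] and [38]
    Merge: [48] + [38] -> [38, 48]
    Split: [1, 31] -> [1] and [31]
    Merge: [1] + [31] -> [1, 31]
  Merge: [38, 48] + [1, 31] -> [1, 31, 38, 48]
  Split: [16, 39, 30, 4] -> [16, 39] and [30, 4]
    Split: [16, 39] -> [16] and [39]
    Merge: [16] + [39] -> [16, 39]
    Split: [30, 4] -> [30] and [4]
    Merge: [30] + [4] -> [4, 30]
  Merge: [16, 39] + [4, 30] -> [4, 16, 30, 39]
Merge: [1, 31, 38, 48] + [4, 16, 30, 39] -> [1, 4, 16, 30, 31, 38, 39, 48]

Final sorted array: [1, 4, 16, 30, 31, 38, 39, 48]

The merge sort proceeds by recursively splitting the array and merging sorted halves.
After all merges, the sorted array is [1, 4, 16, 30, 31, 38, 39, 48].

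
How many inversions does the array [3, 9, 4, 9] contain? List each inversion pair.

Finding inversions in [3, 9, 4, 9]:

(1, 2): arr[1]=9 > arr[2]=4

Total inversions: 1

The array has 1 inversion(s): (1,2). Each pair (i,j) satisfies i < j and arr[i] > arr[j].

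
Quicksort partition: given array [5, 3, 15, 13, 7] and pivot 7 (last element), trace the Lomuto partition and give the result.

Lomuto partition with pivot = 7:

Initial array: [5, 3, 15, 13, 7]

arr[0]=5 <= 7: swap with position 0, array becomes [5, 3, 15, 13, 7]
arr[1]=3 <= 7: swap with position 1, array becomes [5, 3, 15, 13, 7]
arr[2]=15 > 7: no swap
arr[3]=13 > 7: no swap

Place pivot at position 2: [5, 3, 7, 13, 15]
Pivot position: 2

After partitioning with pivot 7, the array becomes [5, 3, 7, 13, 15]. The pivot is placed at index 2. All elements to the left of the pivot are <= 7, and all elements to the right are > 7.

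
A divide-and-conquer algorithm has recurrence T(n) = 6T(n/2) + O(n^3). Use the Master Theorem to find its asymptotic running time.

Master Theorem for T(n) = 6T(n/2) + O(n^3):

a = 6, b = 2, c = 3
log_b(a) = log_2(6) = 2.5850

Case 3: c = 3 > log_2(6) = 2.5850
T(n) = O(n^3) = O(n^3)

For T(n) = 6T(n/2) + O(n^3): log_2(6) = 2.5850. This is Case 3 of the Master Theorem (c > log_b(a), work dominated by root), giving O(n^3).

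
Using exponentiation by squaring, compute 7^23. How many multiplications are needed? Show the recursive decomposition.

Computing 7^23 by squaring (build up from 7^1; each line after the first costs one multiplication):

7^1 = 7
7^2 = (7^1)^2 = 7^2 = 49
7^4 = (7^2)^2 = 49^2 = 2401
7^5 = 7 * 7^4 = 7 * 2401 = 16807
7^10 = (7^5)^2 = 16807^2 = 282475249
7^11 = 7 * 7^10 = 7 * 282475249 = 1977326743
7^22 = (7^11)^2 = 1977326743^2 = 3909821048582988049
7^23 = 7 * 7^22 = 7 * 3909821048582988049 = 27368747340080916343

Result: 27368747340080916343
Multiplications needed: 7 (7 lines after 7^1)

7^23 = 27368747340080916343. Using exponentiation by squaring, this requires 7 multiplications. The key idea: if the exponent is even, square the half-power; if odd, multiply by the base once.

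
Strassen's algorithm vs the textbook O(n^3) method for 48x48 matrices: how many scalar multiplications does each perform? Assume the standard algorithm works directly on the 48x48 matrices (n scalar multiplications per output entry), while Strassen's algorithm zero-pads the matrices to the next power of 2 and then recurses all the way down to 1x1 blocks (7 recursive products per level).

Matrix multiplication for 48x48 matrices:

Strassen's algorithm requires power-of-2 dimensions. Pad 48x48 to 64x64 (next power of 2).

Standard algorithm: 48^3 = 110592 multiplications
Strassen's algorithm: 7^(log2(64)) = 7^6 = 117649 multiplications
Difference: 110592 - 117649 = -7057 (Strassen uses MORE here due to padding overhead — for small or just-over-power-of-2 n, padding can outweigh the per-level savings)

Standard: 110592 multiplications (48^3). Strassen: 117649 multiplications (7^6, after padding to 64x64). Strassen reduces 8 recursive multiplications to 7 at each level.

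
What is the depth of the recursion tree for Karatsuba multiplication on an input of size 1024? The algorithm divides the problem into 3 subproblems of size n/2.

For divide and conquer with division factor 2:

Problem sizes at each level:
Level 0: 1024
Level 1: 512
Level 2: 256
Level 3: 128
Level 4: 64
Level 5: 32
Level 6: 16
Level 7: 8
Level 8: 4
Level 9: 2
Level 10: 1

The root is level 0 and the size-1 base case is level 10 (the tree spans levels 0 through 10, i.e. 11 levels counting the root), so the depth is the number of divisions: log_2(1024) = 10

The recursion tree depth is log_2(1024) = 10. At each level, the problem size is divided by 2, so it takes 10 divisions to reduce to a base case of size 1. The algorithm makes 3 recursive calls at each level.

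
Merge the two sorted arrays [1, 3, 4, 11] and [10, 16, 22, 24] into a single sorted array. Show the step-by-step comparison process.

Merging process:

Compare 1 vs 10: take 1 from left. Merged: [1]
Compare 3 vs 10: take 3 from left. Merged: [1, 3]
Compare 4 vs 10: take 4 from left. Merged: [1, 3, 4]
Compare 11 vs 10: take 10 from right. Merged: [1, 3, 4, 10]
Compare 11 vs 16: take 11 from left. Merged: [1, 3, 4, 10, 11]
Append remaining from right: [16, 22, 24]. Merged: [1, 3, 4, 10, 11, 16, 22, 24]

Final merged array: [1, 3, 4, 10, 11, 16, 22, 24]
Total comparisons: 5

The merged array is [1, 3, 4, 10, 11, 16, 22, 24], requiring 5 comparisons. The merge step runs in O(n) time where n is the total number of elements.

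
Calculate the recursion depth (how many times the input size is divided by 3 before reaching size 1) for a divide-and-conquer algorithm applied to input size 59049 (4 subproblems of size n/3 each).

For divide and conquer with division factor 3:

Problem sizes at each level:
Level 0: 59049
Level 1: 19683
Level 2: 6561
Level 3: 2187
Level 4: 729
Level 5: 243
Level 6: 81
Level 7: 27
Level 8: 9
Level 9: 3
Level 10: 1

The root is level 0 and the size-1 base case is level 10 (the tree spans levels 0 through 10, i.e. 11 levels counting the root), so the depth is the number of divisions: log_3(59049) = 10

The recursion tree depth is log_3(59049) = 10. At each level, the problem size is divided by 3, so it takes 10 divisions to reduce to a base case of size 1. The algorithm makes 4 recursive calls at each level.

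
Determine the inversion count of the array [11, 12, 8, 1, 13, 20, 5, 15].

Finding inversions in [11, 12, 8, 1, 13, 20, 5, 15]:

(0, 2): arr[0]=11 > arr[2]=8
(0, 3): arr[0]=11 > arr[3]=1
(0, 6): arr[0]=11 > arr[6]=5
(1, 2): arr[1]=12 > arr[2]=8
(1, 3): arr[1]=12 > arr[3]=1
(1, 6): arr[1]=12 > arr[6]=5
(2, 3): arr[2]=8 > arr[3]=1
(2, 6): arr[2]=8 > arr[6]=5
(4, 6): arr[4]=13 > arr[6]=5
(5, 6): arr[5]=20 > arr[6]=5
(5, 7): arr[5]=20 > arr[7]=15

Total inversions: 11

The array has 11 inversion(s): (0,2), (0,3), (0,6), (1,2), (1,3), (1,6), (2,3), (2,6), (4,6), (5,6), (5,7). Each pair (i,j) satisfies i < j and arr[i] > arr[j].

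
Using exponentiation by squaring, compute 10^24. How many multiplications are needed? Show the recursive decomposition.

Computing 10^24 by squaring (build up from 10^1; each line after the first costs one multiplication):

10^1 = 10
10^2 = (10^1)^2 = 10^2 = 100
10^3 = 10 * 10^2 = 10 * 100 = 1000
10^6 = (10^3)^2 = 1000^2 = 1000000
10^12 = (10^6)^2 = 1000000^2 = 1000000000000
10^24 = (10^12)^2 = 1000000000000^2 = 1000000000000000000000000

Result: 1000000000000000000000000
Multiplications needed: 5 (5 lines after 10^1)

10^24 = 1000000000000000000000000. Using exponentiation by squaring, this requires 5 multiplications. The key idea: if the exponent is even, square the half-power; if odd, multiply by the base once.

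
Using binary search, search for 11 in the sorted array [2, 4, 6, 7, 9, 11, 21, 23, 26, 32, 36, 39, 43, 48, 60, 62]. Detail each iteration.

Binary search for 11 in [2, 4, 6, 7, 9, 11, 21, 23, 26, 32, 36, 39, 43, 48, 60, 62]:

lo=0, hi=15, mid=7, arr[mid]=23 -> 23 > 11, search left half
lo=0, hi=6, mid=3, arr[mid]=7 -> 7 < 11, search right half
lo=4, hi=6, mid=5, arr[mid]=11 -> Found target at index 5!

Binary search finds 11 at index 5 after 3 comparisons. The search repeatedly halves the search space by comparing with the middle element.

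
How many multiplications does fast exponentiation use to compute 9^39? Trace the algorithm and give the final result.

Computing 9^39 by squaring (build up from 9^1; each line after the first costs one multiplication):

9^1 = 9
9^2 = (9^1)^2 = 9^2 = 81
9^4 = (9^2)^2 = 81^2 = 6561
9^8 = (9^4)^2 = 6561^2 = 43046721
9^9 = 9 * 9^8 = 9 * 43046721 = 387420489
9^18 = (9^9)^2 = 387420489^2 = 150094635296999121
9^19 = 9 * 9^18 = 9 * 150094635296999121 = 1350851717672992089
9^38 = (9^19)^2 = 1350851717672992089^2 = 1824800363140073127359051977856583921
9^39 = 9 * 9^38 = 9 * 1824800363140073127359051977856583921 = 16423203268260658146231467800709255289

Result: 16423203268260658146231467800709255289
Multiplications needed: 8 (8 lines after 9^1)

9^39 = 16423203268260658146231467800709255289. Using exponentiation by squaring, this requires 8 multiplications. The key idea: if the exponent is even, square the half-power; if odd, multiply by the base once.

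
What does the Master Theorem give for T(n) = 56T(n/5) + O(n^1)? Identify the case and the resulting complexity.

Master Theorem for T(n) = 56T(n/5) + O(n^1):

a = 56, b = 5, c = 1
log_b(a) = log_5(56) = 2.5011

Case 1: c = 1 < log_5(56) = 2.5011
T(n) = O(n^(log_5 56))

For T(n) = 56T(n/5) + O(n^1): log_5(56) = 2.5011. This is Case 1 of the Master Theorem (c < log_b(a), work dominated by leaves), giving O(n^(log_5 56)).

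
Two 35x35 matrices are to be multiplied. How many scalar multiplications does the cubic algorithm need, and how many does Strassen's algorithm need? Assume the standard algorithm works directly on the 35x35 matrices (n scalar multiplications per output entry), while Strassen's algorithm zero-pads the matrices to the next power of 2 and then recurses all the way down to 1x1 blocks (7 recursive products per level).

Matrix multiplication for 35x35 matrices:

Strassen's algorithm requires power-of-2 dimensions. Pad 35x35 to 64x64 (next power of 2).

Standard algorithm: 35^3 = 42875 multiplications
Strassen's algorithm: 7^(log2(64)) = 7^6 = 117649 multiplications
Difference: 42875 - 117649 = -74774 (Strassen uses MORE here due to padding overhead — for small or just-over-power-of-2 n, padding can outweigh the per-level savings)

Standard: 42875 multiplications (35^3). Strassen: 117649 multiplications (7^6, after padding to 64x64). Strassen reduces 8 recursive multiplications to 7 at each level.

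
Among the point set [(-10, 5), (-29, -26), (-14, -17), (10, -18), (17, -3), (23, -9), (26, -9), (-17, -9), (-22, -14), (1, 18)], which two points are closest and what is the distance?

Computing all pairwise distances among 10 points:

d((-10, 5), (-29, -26)) = 36.3593
d((-10, 5), (-14, -17)) = 22.3607
d((-10, 5), (10, -18)) = 30.4795
d((-10, 5), (17, -3)) = 28.1603
d((-10, 5), (23, -9)) = 35.8469
d((-10, 5), (26, -9)) = 38.6264
d((-10, 5), (-17, -9)) = 15.6525
d((-10, 5), (-22, -14)) = 22.4722
d((-10, 5), (1, 18)) = 17.0294
d((-29, -26), (-14, -17)) = 17.4929
d((-29, -26), (10, -18)) = 39.8121
d((-29, -26), (17, -3)) = 51.4296
d((-29, -26), (23, -9)) = 54.7083
d((-29, -26), (26, -9)) = 57.5674
d((-29, -26), (-17, -9)) = 20.8087
d((-29, -26), (-22, -14)) = 13.8924
d((-29, -26), (1, 18)) = 53.2541
d((-14, -17), (10, -18)) = 24.0208
d((-14, -17), (17, -3)) = 34.0147
d((-14, -17), (23, -9)) = 37.855
d((-14, -17), (26, -9)) = 40.7922
d((-14, -17), (-17, -9)) = 8.544
d((-14, -17), (-22, -14)) = 8.544
d((-14, -17), (1, 18)) = 38.0789
d((10, -18), (17, -3)) = 16.5529
d((10, -18), (23, -9)) = 15.8114
d((10, -18), (26, -9)) = 18.3576
d((10, -18), (-17, -9)) = 28.4605
d((10, -18), (-22, -14)) = 32.249
d((10, -18), (1, 18)) = 37.108
d((17, -3), (23, -9)) = 8.4853
d((17, -3), (26, -9)) = 10.8167
d((17, -3), (-17, -9)) = 34.5254
d((17, -3), (-22, -14)) = 40.5216
d((17, -3), (1, 18)) = 26.4008
d((23, -9), (26, -9)) = 3.0 <-- minimum
d((23, -9), (-17, -9)) = 40.0
d((23, -9), (-22, -14)) = 45.2769
d((23, -9), (1, 18)) = 34.8281
d((26, -9), (-17, -9)) = 43.0
d((26, -9), (-22, -14)) = 48.2597
d((26, -9), (1, 18)) = 36.7967
d((-17, -9), (-22, -14)) = 7.0711
d((-17, -9), (1, 18)) = 32.45
d((-22, -14), (1, 18)) = 39.4081

Closest pair: (23, -9) and (26, -9) with distance 3.0

The closest pair is (23, -9) and (26, -9) with Euclidean distance 3.0. For 10 points, brute-force pairwise comparison is shown above. For large n, the divide-and-conquer algorithm (sort by x, recurse on halves, check the dividing strip) achieves O(n log n).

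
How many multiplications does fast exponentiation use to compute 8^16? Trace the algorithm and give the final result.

Computing 8^16 by squaring (build up from 8^1; each line after the first costs one multiplication):

8^1 = 8
8^2 = (8^1)^2 = 8^2 = 64
8^4 = (8^2)^2 = 64^2 = 4096
8^8 = (8^4)^2 = 4096^2 = 16777216
8^16 = (8^8)^2 = 16777216^2 = 281474976710656

Result: 281474976710656
Multiplications needed: 4 (4 lines after 8^1)

8^16 = 281474976710656. Using exponentiation by squaring, this requires 4 multiplications. The key idea: if the exponent is even, square the half-power; if odd, multiply by the base once.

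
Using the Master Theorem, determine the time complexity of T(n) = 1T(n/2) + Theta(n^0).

Master Theorem for T(n) = 1T(n/2) + O(n^0):

a = 1, b = 2, c = 0
log_b(a) = log_2(1) = 0.0000

Case 2: c = 0 = log_2(1) = 0.0000
T(n) = O(n^0 log n) = O(log n)

For T(n) = 1T(n/2) + O(n^0): log_2(1) = 0.0000. This is Case 2 of the Master Theorem (c = log_b(a), equal work at all levels), giving O(log n).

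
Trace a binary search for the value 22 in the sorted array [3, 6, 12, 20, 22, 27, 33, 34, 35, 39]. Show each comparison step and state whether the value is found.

Binary search for 22 in [3, 6, 12, 20, 22, 27, 33, 34, 35, 39]:

lo=0, hi=9, mid=4, arr[mid]=22 -> Found target at index 4!

Binary search finds 22 at index 4 after 1 comparisons. The search repeatedly halves the search space by comparing with the middle element.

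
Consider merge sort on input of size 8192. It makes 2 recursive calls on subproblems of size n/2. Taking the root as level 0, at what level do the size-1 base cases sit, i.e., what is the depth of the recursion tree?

For divide and conquer with division factor 2:

Problem sizes at each level:
Level 0: 8192
Level 1: 4096
Level 2: 2048
Level 3: 1024
Level 4: 512
Level 5: 256
Level 6: 128
Level 7: 64
Level 8: 32
Level 9: 16
Level 10: 8
Level 11: 4
Level 12: 2
Level 13: 1

The root is level 0 and the size-1 base case is level 13 (the tree spans levels 0 through 13, i.e. 14 levels counting the root), so the depth is the number of divisions: log_2(8192) = 13

The recursion tree depth is log_2(8192) = 13. At each level, the problem size is divided by 2, so it takes 13 divisions to reduce to a base case of size 1. The algorithm makes 2 recursive calls at each level.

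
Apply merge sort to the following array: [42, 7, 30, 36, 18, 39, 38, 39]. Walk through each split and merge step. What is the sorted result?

Merge sort trace:

Split: [42, 7, 30, 36, 18, 39, 38, 39] -> [42, 7, 30, 36] and [18, 39, 38, 39]
  Split: [42, 7, 30, 36] -> [42, 7] and [30, 36]
    Split: [42, 7] -> [42] and [7]
    Merge: [42] + [7] -> [7, 42]
    Split: [30, 36] -> [30] and [36]
    Merge: [30] + [36] -> [30, 36]
  Merge: [7, 42] + [30, 36] -> [7, 30, 36, 42]
  Split: [18, 39, 38, 39] -> [18, 39] and [38, 39]
    Split: [18, 39] -> [18] and [39]
    Merge: [18] + [39] -> [18, 39]
    Split: [38, 39] -> [38] and [39]
    Merge: [38] + [39] -> [38, 39]
  Merge: [18, 39] + [38, 39] -> [18, 38, 39, 39]
Merge: [7, 30, 36, 42] + [18, 38, 39, 39] -> [7, 18, 30, 36, 38, 39, 39, 42]

Final sorted array: [7, 18, 30, 36, 38, 39, 39, 42]

The merge sort proceeds by recursively splitting the array and merging sorted halves.
After all merges, the sorted array is [7, 18, 30, 36, 38, 39, 39, 42].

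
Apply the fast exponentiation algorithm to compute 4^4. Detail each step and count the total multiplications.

Computing 4^4 by squaring (build up from 4^1; each line after the first costs one multiplication):

4^1 = 4
4^2 = (4^1)^2 = 4^2 = 16
4^4 = (4^2)^2 = 16^2 = 256

Result: 256
Multiplications needed: 2 (2 lines after 4^1)

4^4 = 256. Using exponentiation by squaring, this requires 2 multiplications. The key idea: if the exponent is even, square the half-power; if odd, multiply by the base once.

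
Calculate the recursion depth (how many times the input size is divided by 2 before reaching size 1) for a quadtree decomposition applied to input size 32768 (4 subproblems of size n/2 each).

For divide and conquer with division factor 2:

Problem sizes at each level:
Level 0: 32768
Level 1: 16384
Level 2: 8192
Level 3: 4096
Level 4: 2048
Level 5: 1024
Level 6: 512
Level 7: 256
Level 8: 128
Level 9: 64
Level 10: 32
Level 11: 16
Level 12: 8
Level 13: 4
Level 14: 2
Level 15: 1

The root is level 0 and the size-1 base case is level 15 (the tree spans levels 0 through 15, i.e. 16 levels counting the root), so the depth is the number of divisions: log_2(32768) = 15

The recursion tree depth is log_2(32768) = 15. At each level, the problem size is divided by 2, so it takes 15 divisions to reduce to a base case of size 1. The algorithm makes 4 recursive calls at each level.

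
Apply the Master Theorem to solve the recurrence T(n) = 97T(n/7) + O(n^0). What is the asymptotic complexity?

Master Theorem for T(n) = 97T(n/7) + O(n^0):

a = 97, b = 7, c = 0
log_b(a) = log_7(97) = 2.3509

Case 1: c = 0 < log_7(97) = 2.3509
T(n) = O(n^(log_7 97))

For T(n) = 97T(n/7) + O(n^0): log_7(97) = 2.3509. This is Case 1 of the Master Theorem (c < log_b(a), work dominated by leaves), giving O(n^(log_7 97)).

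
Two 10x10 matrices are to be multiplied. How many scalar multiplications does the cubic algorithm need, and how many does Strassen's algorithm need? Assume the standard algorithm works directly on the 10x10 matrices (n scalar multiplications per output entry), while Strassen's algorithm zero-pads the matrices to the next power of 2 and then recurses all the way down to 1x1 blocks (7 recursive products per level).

Matrix multiplication for 10x10 matrices:

Strassen's algorithm requires power-of-2 dimensions. Pad 10x10 to 16x16 (next power of 2).

Standard algorithm: 10^3 = 1000 multiplications
Strassen's algorithm: 7^(log2(16)) = 7^4 = 2401 multiplications
Difference: 1000 - 2401 = -1401 (Strassen uses MORE here due to padding overhead — for small or just-over-power-of-2 n, padding can outweigh the per-level savings)

Standard: 1000 multiplications (10^3). Strassen: 2401 multiplications (7^4, after padding to 16x16). Strassen reduces 8 recursive multiplications to 7 at each level.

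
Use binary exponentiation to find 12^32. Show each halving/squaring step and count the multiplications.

Computing 12^32 by squaring (build up from 12^1; each line after the first costs one multiplication):

12^1 = 12
12^2 = (12^1)^2 = 12^2 = 144
12^4 = (12^2)^2 = 144^2 = 20736
12^8 = (12^4)^2 = 20736^2 = 429981696
12^16 = (12^8)^2 = 429981696^2 = 184884258895036416
12^32 = (12^16)^2 = 184884258895036416^2 = 34182189187166852111368841966125056

Result: 34182189187166852111368841966125056
Multiplications needed: 5 (5 lines after 12^1)

12^32 = 34182189187166852111368841966125056. Using exponentiation by squaring, this requires 5 multiplications. The key idea: if the exponent is even, square the half-power; if odd, multiply by the base once.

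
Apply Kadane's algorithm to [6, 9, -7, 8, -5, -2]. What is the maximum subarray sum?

Using Kadane's algorithm on [6, 9, -7, 8, -5, -2]:

Scanning through the array:
Position 1 (value 9): max_ending_here = 15, max_so_far = 15
Position 2 (value -7): max_ending_here = 8, max_so_far = 15
Position 3 (value 8): max_ending_here = 16, max_so_far = 16
Position 4 (value -5): max_ending_here = 11, max_so_far = 16
Position 5 (value -2): max_ending_here = 9, max_so_far = 16

Maximum subarray: [6, 9, -7, 8]
Maximum sum: 16

The maximum subarray is [6, 9, -7, 8] with sum 16. This subarray runs from index 0 to index 3.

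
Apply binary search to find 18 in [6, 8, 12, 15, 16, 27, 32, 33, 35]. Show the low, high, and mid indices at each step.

Binary search for 18 in [6, 8, 12, 15, 16, 27, 32, 33, 35]:

lo=0, hi=8, mid=4, arr[mid]=16 -> 16 < 18, search right half
lo=5, hi=8, mid=6, arr[mid]=32 -> 32 > 18, search left half
lo=5, hi=5, mid=5, arr[mid]=27 -> 27 > 18, search left half
lo=5 > hi=4, target 18 not found

Binary search determines that 18 is not in the array after 3 comparisons. The search space was exhausted without finding the target.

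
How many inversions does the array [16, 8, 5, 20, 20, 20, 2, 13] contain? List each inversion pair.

Finding inversions in [16, 8, 5, 20, 20, 20, 2, 13]:

(0, 1): arr[0]=16 > arr[1]=8
(0, 2): arr[0]=16 > arr[2]=5
(0, 6): arr[0]=16 > arr[6]=2
(0, 7): arr[0]=16 > arr[7]=13
(1, 2): arr[1]=8 > arr[2]=5
(1, 6): arr[1]=8 > arr[6]=2
(2, 6): arr[2]=5 > arr[6]=2
(3, 6): arr[3]=20 > arr[6]=2
(3, 7): arr[3]=20 > arr[7]=13
(4, 6): arr[4]=20 > arr[6]=2
(4, 7): arr[4]=20 > arr[7]=13
(5, 6): arr[5]=20 > arr[6]=2
(5, 7): arr[5]=20 > arr[7]=13

Total inversions: 13

The array has 13 inversion(s): (0,1), (0,2), (0,6), (0,7), (1,2), (1,6), (2,6), (3,6), (3,7), (4,6), (4,7), (5,6), (5,7). Each pair (i,j) satisfies i < j and arr[i] > arr[j].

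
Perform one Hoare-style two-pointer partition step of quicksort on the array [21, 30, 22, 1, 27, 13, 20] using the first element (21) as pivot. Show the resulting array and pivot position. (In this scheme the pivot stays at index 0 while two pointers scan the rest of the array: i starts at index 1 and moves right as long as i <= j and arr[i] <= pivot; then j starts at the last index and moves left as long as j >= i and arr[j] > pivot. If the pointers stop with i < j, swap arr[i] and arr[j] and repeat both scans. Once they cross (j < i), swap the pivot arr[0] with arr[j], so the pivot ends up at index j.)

Hoare-style two-pointer partition with pivot = 21:

Initial array: [21, 30, 22, 1, 27, 13, 20]

Pointers start at i = 1, j = 6.
i stops at index 1 (arr[1]=30 > 21), j stops at index 6 (arr[6]=20 <= 21): swap arr[1] and arr[6], array becomes [21, 20, 22, 1, 27, 13, 30]
i stops at index 2 (arr[2]=22 > 21), j stops at index 5 (arr[5]=13 <= 21): swap arr[2] and arr[5], array becomes [21, 20, 13, 1, 27, 22, 30]
i ends at 4, j ends at 3: the pointers have crossed (j < i), so scanning stops.

Swap pivot arr[0] with arr[3] to place pivot at position 3: [1, 20, 13, 21, 27, 22, 30]
Pivot position: 3

After partitioning with pivot 21, the array becomes [1, 20, 13, 21, 27, 22, 30]. The pivot is placed at index 3. All elements to the left of the pivot are <= 21, and all elements to the right are > 21.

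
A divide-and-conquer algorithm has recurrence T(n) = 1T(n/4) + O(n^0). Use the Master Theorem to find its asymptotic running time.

Master Theorem for T(n) = 1T(n/4) + O(n^0):

a = 1, b = 4, c = 0
log_b(a) = log_4(1) = 0.0000

Case 2: c = 0 = log_4(1) = 0.0000
T(n) = O(n^0 log n) = O(log n)

For T(n) = 1T(n/4) + O(n^0): log_4(1) = 0.0000. This is Case 2 of the Master Theorem (c = log_b(a), equal work at all levels), giving O(log n).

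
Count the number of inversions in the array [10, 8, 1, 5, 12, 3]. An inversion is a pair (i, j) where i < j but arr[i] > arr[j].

Finding inversions in [10, 8, 1, 5, 12, 3]:

(0, 1): arr[0]=10 > arr[1]=8
(0, 2): arr[0]=10 > arr[2]=1
(0, 3): arr[0]=10 > arr[3]=5
(0, 5): arr[0]=10 > arr[5]=3
(1, 2): arr[1]=8 > arr[2]=1
(1, 3): arr[1]=8 > arr[3]=5
(1, 5): arr[1]=8 > arr[5]=3
(3, 5): arr[3]=5 > arr[5]=3
(4, 5): arr[4]=12 > arr[5]=3

Total inversions: 9

The array has 9 inversion(s): (0,1), (0,2), (0,3), (0,5), (1,2), (1,3), (1,5), (3,5), (4,5). Each pair (i,j) satisfies i < j and arr[i] > arr[j].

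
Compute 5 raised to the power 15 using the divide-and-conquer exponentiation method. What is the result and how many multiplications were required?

Computing 5^15 by squaring (build up from 5^1; each line after the first costs one multiplication):

5^1 = 5
5^2 = (5^1)^2 = 5^2 = 25
5^3 = 5 * 5^2 = 5 * 25 = 125
5^6 = (5^3)^2 = 125^2 = 15625
5^7 = 5 * 5^6 = 5 * 15625 = 78125
5^14 = (5^7)^2 = 78125^2 = 6103515625
5^15 = 5 * 5^14 = 5 * 6103515625 = 30517578125

Result: 30517578125
Multiplications needed: 6 (6 lines after 5^1)

5^15 = 30517578125. Using exponentiation by squaring, this requires 6 multiplications. The key idea: if the exponent is even, square the half-power; if odd, multiply by the base once.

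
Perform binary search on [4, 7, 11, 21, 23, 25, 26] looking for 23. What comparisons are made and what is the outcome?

Binary search for 23 in [4, 7, 11, 21, 23, 25, 26]:

lo=0, hi=6, mid=3, arr[mid]=21 -> 21 < 23, search right half
lo=4, hi=6, mid=5, arr[mid]=25 -> 25 > 23, search left half
lo=4, hi=4, mid=4, arr[mid]=23 -> Found target at index 4!

Binary search finds 23 at index 4 after 3 comparisons. The search repeatedly halves the search space by comparing with the middle element.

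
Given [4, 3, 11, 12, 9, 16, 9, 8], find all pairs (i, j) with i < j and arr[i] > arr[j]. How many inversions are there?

Finding inversions in [4, 3, 11, 12, 9, 16, 9, 8]:

(0, 1): arr[0]=4 > arr[1]=3
(2, 4): arr[2]=11 > arr[4]=9
(2, 6): arr[2]=11 > arr[6]=9
(2, 7): arr[2]=11 > arr[7]=8
(3, 4): arr[3]=12 > arr[4]=9
(3, 6): arr[3]=12 > arr[6]=9
(3, 7): arr[3]=12 > arr[7]=8
(4, 7): arr[4]=9 > arr[7]=8
(5, 6): arr[5]=16 > arr[6]=9
(5, 7): arr[5]=16 > arr[7]=8
(6, 7): arr[6]=9 > arr[7]=8

Total inversions: 11

The array has 11 inversion(s): (0,1), (2,4), (2,6), (2,7), (3,4), (3,6), (3,7), (4,7), (5,6), (5,7), (6,7). Each pair (i,j) satisfies i < j and arr[i] > arr[j].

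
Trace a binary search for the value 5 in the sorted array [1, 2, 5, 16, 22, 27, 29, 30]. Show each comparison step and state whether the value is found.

Binary search for 5 in [1, 2, 5, 16, 22, 27, 29, 30]:

lo=0, hi=7, mid=3, arr[mid]=16 -> 16 > 5, search left half
lo=0, hi=2, mid=1, arr[mid]=2 -> 2 < 5, search right half
lo=2, hi=2, mid=2, arr[mid]=5 -> Found target at index 2!

Binary search finds 5 at index 2 after 3 comparisons. The search repeatedly halves the search space by comparing with the middle element.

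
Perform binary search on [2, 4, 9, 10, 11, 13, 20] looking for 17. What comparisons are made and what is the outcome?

Binary search for 17 in [2, 4, 9, 10, 11, 13, 20]:

lo=0, hi=6, mid=3, arr[mid]=10 -> 10 < 17, search right half
lo=4, hi=6, mid=5, arr[mid]=13 -> 13 < 17, search right half
lo=6, hi=6, mid=6, arr[mid]=20 -> 20 > 17, search left half
lo=6 > hi=5, target 17 not found

Binary search determines that 17 is not in the array after 3 comparisons. The search space was exhausted without finding the target.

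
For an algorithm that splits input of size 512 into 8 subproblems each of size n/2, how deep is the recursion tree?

For divide and conquer with division factor 2:

Problem sizes at each level:
Level 0: 512
Level 1: 256
Level 2: 128
Level 3: 64
Level 4: 32
Level 5: 16
Level 6: 8
Level 7: 4
Level 8: 2
Level 9: 1

The root is level 0 and the size-1 base case is level 9 (the tree spans levels 0 through 9, i.e. 10 levels counting the root), so the depth is the number of divisions: log_2(512) = 9

The recursion tree depth is log_2(512) = 9. At each level, the problem size is divided by 2, so it takes 9 divisions to reduce to a base case of size 1. The algorithm makes 8 recursive calls at each level.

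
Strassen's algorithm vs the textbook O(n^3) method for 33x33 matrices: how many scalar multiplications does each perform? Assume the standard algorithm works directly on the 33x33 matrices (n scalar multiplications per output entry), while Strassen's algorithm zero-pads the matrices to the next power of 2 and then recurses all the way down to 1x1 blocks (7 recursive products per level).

Matrix multiplication for 33x33 matrices:

Strassen's algorithm requires power-of-2 dimensions. Pad 33x33 to 64x64 (next power of 2).

Standard algorithm: 33^3 = 35937 multiplications
Strassen's algorithm: 7^(log2(64)) = 7^6 = 117649 multiplications
Difference: 35937 - 117649 = -81712 (Strassen uses MORE here due to padding overhead — for small or just-over-power-of-2 n, padding can outweigh the per-level savings)

Standard: 35937 multiplications (33^3). Strassen: 117649 multiplications (7^6, after padding to 64x64). Strassen reduces 8 recursive multiplications to 7 at each level.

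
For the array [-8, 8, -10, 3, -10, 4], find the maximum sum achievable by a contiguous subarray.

Using Kadane's algorithm on [-8, 8, -10, 3, -10, 4]:

Scanning through the array:
Position 1 (value 8): max_ending_here = 8, max_so_far = 8
Position 2 (value -10): max_ending_here = -2, max_so_far = 8
Position 3 (value 3): max_ending_here = 3, max_so_far = 8
Position 4 (value -10): max_ending_here = -7, max_so_far = 8
Position 5 (value 4): max_ending_here = 4, max_so_far = 8

Maximum subarray: [8]
Maximum sum: 8

The maximum subarray is [8] with sum 8. This subarray runs from index 1 to index 1.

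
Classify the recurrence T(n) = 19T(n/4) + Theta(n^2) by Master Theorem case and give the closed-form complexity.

Master Theorem for T(n) = 19T(n/4) + O(n^2):

a = 19, b = 4, c = 2
log_b(a) = log_4(19) = 2.1240

Case 1: c = 2 < log_4(19) = 2.1240
T(n) = O(n^(log_4 19))

For T(n) = 19T(n/4) + O(n^2): log_4(19) = 2.1240. This is Case 1 of the Master Theorem (c < log_b(a), work dominated by leaves), giving O(n^(log_4 19)).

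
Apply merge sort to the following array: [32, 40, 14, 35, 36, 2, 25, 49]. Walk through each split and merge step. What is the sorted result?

Merge sort trace:

Split: [32, 40, 14, 35, 36, 2, 25, 49] -> [32, 40, 14, 35] and [36, 2, 25, 49]
  Split: [32, 40, 14, 35] -> [32, 40] and [14, 35]
    Split: [32, 40] -> [32] and [40]
    Merge: [32] + [40] -> [32, 40]
    Split: [14, 35] -> [14] and [35]
    Merge: [14] + [35] -> [14, 35]
  Merge: [32, 40] + [14, 35] -> [14, 32, 35, 40]
  Split: [36, 2, 25, 49] -> [36, 2] and [25, 49]
    Split: [36, 2] -> [36] and [2]
    Merge: [36] + [2] -> [2, 36]
    Split: [25, 49] -> [25] and [49]
    Merge: [25] + [49] -> [25, 49]
  Merge: [2, 36] + [25, 49] -> [2, 25, 36, 49]
Merge: [14, 32, 35, 40] + [2, 25, 36, 49] -> [2, 14, 25, 32, 35, 36, 40, 49]

Final sorted array: [2, 14, 25, 32, 35, 36, 40, 49]

The merge sort proceeds by recursively splitting the array and merging sorted halves.
After all merges, the sorted array is [2, 14, 25, 32, 35, 36, 40, 49].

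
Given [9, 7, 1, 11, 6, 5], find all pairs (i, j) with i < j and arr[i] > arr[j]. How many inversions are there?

Finding inversions in [9, 7, 1, 11, 6, 5]:

(0, 1): arr[0]=9 > arr[1]=7
(0, 2): arr[0]=9 > arr[2]=1
(0, 4): arr[0]=9 > arr[4]=6
(0, 5): arr[0]=9 > arr[5]=5
(1, 2): arr[1]=7 > arr[2]=1
(1, 4): arr[1]=7 > arr[4]=6
(1, 5): arr[1]=7 > arr[5]=5
(3, 4): arr[3]=11 > arr[4]=6
(3, 5): arr[3]=11 > arr[5]=5
(4, 5): arr[4]=6 > arr[5]=5

Total inversions: 10

The array has 10 inversion(s): (0,1), (0,2), (0,4), (0,5), (1,2), (1,4), (1,5), (3,4), (3,5), (4,5). Each pair (i,j) satisfies i < j and arr[i] > arr[j].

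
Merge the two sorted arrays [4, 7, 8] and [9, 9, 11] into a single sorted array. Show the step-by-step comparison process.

Merging process:

Compare 4 vs 9: take 4 from left. Merged: [4]
Compare 7 vs 9: take 7 from left. Merged: [4, 7]
Compare 8 vs 9: take 8 from left. Merged: [4, 7, 8]
Append remaining from right: [9, 9, 11]. Merged: [4, 7, 8, 9, 9, 11]

Final merged array: [4, 7, 8, 9, 9, 11]
Total comparisons: 3

The merged array is [4, 7, 8, 9, 9, 11], requiring 3 comparisons. The merge step runs in O(n) time where n is the total number of elements.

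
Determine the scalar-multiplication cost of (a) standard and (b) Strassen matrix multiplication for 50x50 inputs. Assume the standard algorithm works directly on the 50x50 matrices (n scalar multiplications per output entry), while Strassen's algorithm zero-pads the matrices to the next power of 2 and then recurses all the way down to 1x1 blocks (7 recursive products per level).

Matrix multiplication for 50x50 matrices:

Strassen's algorithm requires power-of-2 dimensions. Pad 50x50 to 64x64 (next power of 2).

Standard algorithm: 50^3 = 125000 multiplications
Strassen's algorithm: 7^(log2(64)) = 7^6 = 117649 multiplications
Savings: 125000 - 117649 = 7351 multiplications

Standard: 125000 multiplications (50^3). Strassen: 117649 multiplications (7^6, after padding to 64x64). Strassen reduces 8 recursive multiplications to 7 at each level.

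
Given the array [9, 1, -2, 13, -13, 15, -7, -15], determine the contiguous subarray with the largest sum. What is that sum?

Using Kadane's algorithm on [9, 1, -2, 13, -13, 15, -7, -15]:

Scanning through the array:
Position 1 (value 1): max_ending_here = 10, max_so_far = 10
Position 2 (value -2): max_ending_here = 8, max_so_far = 10
Position 3 (value 13): max_ending_here = 21, max_so_far = 21
Position 4 (value -13): max_ending_here = 8, max_so_far = 21
Position 5 (value 15): max_ending_here = 23, max_so_far = 23
Position 6 (value -7): max_ending_here = 16, max_so_far = 23
Position 7 (value -15): max_ending_here = 1, max_so_far = 23

Maximum subarray: [9, 1, -2, 13, -13, 15]
Maximum sum: 23

The maximum subarray is [9, 1, -2, 13, -13, 15] with sum 23. This subarray runs from index 0 to index 5.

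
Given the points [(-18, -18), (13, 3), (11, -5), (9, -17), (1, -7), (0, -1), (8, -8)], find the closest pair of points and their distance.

Computing all pairwise distances among 7 points:

d((-18, -18), (13, 3)) = 37.4433
d((-18, -18), (11, -5)) = 31.7805
d((-18, -18), (9, -17)) = 27.0185
d((-18, -18), (1, -7)) = 21.9545
d((-18, -18), (0, -1)) = 24.7588
d((-18, -18), (8, -8)) = 27.8568
d((13, 3), (11, -5)) = 8.2462
d((13, 3), (9, -17)) = 20.3961
d((13, 3), (1, -7)) = 15.6205
d((13, 3), (0, -1)) = 13.6015
d((13, 3), (8, -8)) = 12.083
d((11, -5), (9, -17)) = 12.1655
d((11, -5), (1, -7)) = 10.198
d((11, -5), (0, -1)) = 11.7047
d((11, -5), (8, -8)) = 4.2426 <-- minimum
d((9, -17), (1, -7)) = 12.8062
d((9, -17), (0, -1)) = 18.3576
d((9, -17), (8, -8)) = 9.0554
d((1, -7), (0, -1)) = 6.0828
d((1, -7), (8, -8)) = 7.0711
d((0, -1), (8, -8)) = 10.6301

Closest pair: (11, -5) and (8, -8) with distance 4.2426

The closest pair is (11, -5) and (8, -8) with Euclidean distance 4.2426. For 7 points, brute-force pairwise comparison is shown above. For large n, the divide-and-conquer algorithm (sort by x, recurse on halves, check the dividing strip) achieves O(n log n).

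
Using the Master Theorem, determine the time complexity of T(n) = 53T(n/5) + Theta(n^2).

Master Theorem for T(n) = 53T(n/5) + O(n^2):

a = 53, b = 5, c = 2
log_b(a) = log_5(53) = 2.4669

Case 1: c = 2 < log_5(53) = 2.4669
T(n) = O(n^(log_5 53))

For T(n) = 53T(n/5) + O(n^2): log_5(53) = 2.4669. This is Case 1 of the Master Theorem (c < log_b(a), work dominated by leaves), giving O(n^(log_5 53)).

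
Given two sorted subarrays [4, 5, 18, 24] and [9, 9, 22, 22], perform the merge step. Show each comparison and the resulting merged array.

Merging process:

Compare 4 vs 9: take 4 from left. Merged: [4]
Compare 5 vs 9: take 5 from left. Merged: [4, 5]
Compare 18 vs 9: take 9 from right. Merged: [4, 5, 9]
Compare 18 vs 9: take 9 from right. Merged: [4, 5, 9, 9]
Compare 18 vs 22: take 18 from left. Merged: [4, 5, 9, 9, 18]
Compare 24 vs 22: take 22 from right. Merged: [4, 5, 9, 9, 18, 22]
Compare 24 vs 22: take 22 from right. Merged: [4, 5, 9, 9, 18, 22, 22]
Append remaining from left: [24]. Merged: [4, 5, 9, 9, 18, 22, 22, 24]

Final merged array: [4, 5, 9, 9, 18, 22, 22, 24]
Total comparisons: 7

The merged array is [4, 5, 9, 9, 18, 22, 22, 24], requiring 7 comparisons. The merge step runs in O(n) time where n is the total number of elements.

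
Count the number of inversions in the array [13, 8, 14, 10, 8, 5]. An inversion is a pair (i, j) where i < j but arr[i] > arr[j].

Finding inversions in [13, 8, 14, 10, 8, 5]:

(0, 1): arr[0]=13 > arr[1]=8
(0, 3): arr[0]=13 > arr[3]=10
(0, 4): arr[0]=13 > arr[4]=8
(0, 5): arr[0]=13 > arr[5]=5
(1, 5): arr[1]=8 > arr[5]=5
(2, 3): arr[2]=14 > arr[3]=10
(2, 4): arr[2]=14 > arr[4]=8
(2, 5): arr[2]=14 > arr[5]=5
(3, 4): arr[3]=10 > arr[4]=8
(3, 5): arr[3]=10 > arr[5]=5
(4, 5): arr[4]=8 > arr[5]=5

Total inversions: 11

The array has 11 inversion(s): (0,1), (0,3), (0,4), (0,5), (1,5), (2,3), (2,4), (2,5), (3,4), (3,5), (4,5). Each pair (i,j) satisfies i < j and arr[i] > arr[j].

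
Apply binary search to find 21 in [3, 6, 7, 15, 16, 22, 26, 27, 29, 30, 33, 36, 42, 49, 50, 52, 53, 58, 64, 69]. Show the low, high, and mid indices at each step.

Binary search for 21 in [3, 6, 7, 15, 16, 22, 26, 27, 29, 30, 33, 36, 42, 49, 50, 52, 53, 58, 64, 69]:

lo=0, hi=19, mid=9, arr[mid]=30 -> 30 > 21, search left half
lo=0, hi=8, mid=4, arr[mid]=16 -> 16 < 21, search right half
lo=5, hi=8, mid=6, arr[mid]=26 -> 26 > 21, search left half
lo=5, hi=5, mid=5, arr[mid]=22 -> 22 > 21, search left half
lo=5 > hi=4, target 21 not found

Binary search determines that 21 is not in the array after 4 comparisons. The search space was exhausted without finding the target.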